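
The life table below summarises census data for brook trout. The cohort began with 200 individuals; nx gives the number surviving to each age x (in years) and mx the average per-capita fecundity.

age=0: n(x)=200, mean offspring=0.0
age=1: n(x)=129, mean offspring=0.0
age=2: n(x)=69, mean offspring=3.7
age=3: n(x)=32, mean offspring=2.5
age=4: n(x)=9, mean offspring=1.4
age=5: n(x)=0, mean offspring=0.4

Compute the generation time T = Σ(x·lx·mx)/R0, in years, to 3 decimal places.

lx = nx/n0 = nx/200: 1, 0.645, 0.345, 0.16, 0.045, 0
lx·mx: 0, 0, 1.2765, 0.4, 0.063, 0 → R0 = 1.7395
x·lx·mx: 0, 0, 2.553, 1.2, 0.252, 0 → Σ = 4.005
T = 4.005 / 1.7395 = 2.302386… → 2.302

2.302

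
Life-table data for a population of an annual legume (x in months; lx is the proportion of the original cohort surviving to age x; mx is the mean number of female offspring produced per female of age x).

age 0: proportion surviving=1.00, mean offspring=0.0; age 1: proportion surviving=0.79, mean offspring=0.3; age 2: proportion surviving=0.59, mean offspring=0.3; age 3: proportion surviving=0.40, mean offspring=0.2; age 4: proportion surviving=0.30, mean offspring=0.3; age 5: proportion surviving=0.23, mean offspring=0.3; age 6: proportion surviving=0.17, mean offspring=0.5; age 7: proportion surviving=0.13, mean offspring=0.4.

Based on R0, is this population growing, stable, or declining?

declining

R0 = Σ lx·mx = 0 + 0.237 + 0.177 + 0.08 + 0.09 + 0.069 + 0.085 + 0.052 = 0.79
R0 < 1, so the population is declining.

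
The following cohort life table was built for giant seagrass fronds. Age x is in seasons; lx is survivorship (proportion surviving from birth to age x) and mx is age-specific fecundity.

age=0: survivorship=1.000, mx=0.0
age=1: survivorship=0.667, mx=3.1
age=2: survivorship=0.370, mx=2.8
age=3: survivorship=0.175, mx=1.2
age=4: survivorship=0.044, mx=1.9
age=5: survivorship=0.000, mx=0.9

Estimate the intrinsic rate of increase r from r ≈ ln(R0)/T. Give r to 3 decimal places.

R0 = Σ lx·mx = 0 + 2.0677 + 1.036 + 0.21 + 0.0836 + 0 = 3.3973
Σ x·lx·mx = 5.1041; T = 5.1041/3.3973 = 1.5024…
r ≈ ln(R0)/T = ln(3.3973)/1.5024… = 0.81402… → 0.814

0.814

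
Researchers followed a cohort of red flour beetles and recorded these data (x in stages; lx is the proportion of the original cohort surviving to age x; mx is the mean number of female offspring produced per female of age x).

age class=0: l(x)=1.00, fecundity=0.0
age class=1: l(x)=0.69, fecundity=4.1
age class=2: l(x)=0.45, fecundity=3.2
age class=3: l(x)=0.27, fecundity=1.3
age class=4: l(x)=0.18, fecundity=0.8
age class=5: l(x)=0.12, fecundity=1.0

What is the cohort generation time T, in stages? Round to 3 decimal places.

1.625

lx·mx: 0, 2.829, 1.44, 0.351, 0.144, 0.12 → R0 = 4.884
x·lx·mx: 0, 2.829, 2.88, 1.053, 0.576, 0.6 → Σ = 7.938
T = 7.938 / 4.884 = 1.625307… → 1.625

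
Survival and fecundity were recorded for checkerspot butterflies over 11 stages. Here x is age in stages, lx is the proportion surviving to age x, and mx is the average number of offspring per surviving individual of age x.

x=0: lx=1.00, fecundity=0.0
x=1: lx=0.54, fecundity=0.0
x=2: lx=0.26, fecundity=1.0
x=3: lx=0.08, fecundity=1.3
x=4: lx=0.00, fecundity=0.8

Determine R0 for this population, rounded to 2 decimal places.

lx·mx by age: 0, 0, 0.26, 0.104, 0
R0 = Σ lx·mx = 0.364 → 0.36

0.36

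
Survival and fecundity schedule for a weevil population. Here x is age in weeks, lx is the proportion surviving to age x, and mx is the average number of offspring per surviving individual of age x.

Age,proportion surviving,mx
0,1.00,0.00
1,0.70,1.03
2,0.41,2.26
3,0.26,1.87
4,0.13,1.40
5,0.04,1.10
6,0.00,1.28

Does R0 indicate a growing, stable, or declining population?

R0 = Σ lx·mx = 0 + 0.721 + 0.9266 + 0.4862 + 0.182 + 0.044 + 0 = 2.3598
R0 > 1, so the population is growing.

growing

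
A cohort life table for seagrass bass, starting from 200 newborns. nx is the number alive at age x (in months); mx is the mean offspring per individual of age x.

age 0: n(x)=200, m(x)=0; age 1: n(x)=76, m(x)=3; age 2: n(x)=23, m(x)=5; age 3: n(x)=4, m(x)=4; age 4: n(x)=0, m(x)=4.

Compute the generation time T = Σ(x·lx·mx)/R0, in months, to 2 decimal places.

lx = nx/n0 = nx/200: 1, 0.38, 0.115, 0.02, 0
lx·mx: 0, 1.14, 0.575, 0.08, 0 → R0 = 1.795
x·lx·mx: 0, 1.14, 1.15, 0.24, 0 → Σ = 2.53
T = 2.53 / 1.795 = 1.409471… → 1.41

1.41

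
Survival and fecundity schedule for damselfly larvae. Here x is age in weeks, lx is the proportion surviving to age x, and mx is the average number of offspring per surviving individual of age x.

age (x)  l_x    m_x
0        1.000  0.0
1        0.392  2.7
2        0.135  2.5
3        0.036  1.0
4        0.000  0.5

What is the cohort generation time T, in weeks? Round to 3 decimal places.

1.286

lx·mx: 0, 1.0584, 0.3375, 0.036, 0 → R0 = 1.4319
x·lx·mx: 0, 1.0584, 0.675, 0.108, 0 → Σ = 1.8414
T = 1.8414 / 1.4319 = 1.285984… → 1.286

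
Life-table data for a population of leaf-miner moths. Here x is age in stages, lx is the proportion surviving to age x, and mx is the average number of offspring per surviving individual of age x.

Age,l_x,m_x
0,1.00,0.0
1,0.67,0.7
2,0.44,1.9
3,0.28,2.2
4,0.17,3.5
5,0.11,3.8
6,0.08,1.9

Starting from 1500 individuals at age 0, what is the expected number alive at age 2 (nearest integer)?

660

Expected survivors = N0 · l_2 = 1500 × 0.44 = 660 → 660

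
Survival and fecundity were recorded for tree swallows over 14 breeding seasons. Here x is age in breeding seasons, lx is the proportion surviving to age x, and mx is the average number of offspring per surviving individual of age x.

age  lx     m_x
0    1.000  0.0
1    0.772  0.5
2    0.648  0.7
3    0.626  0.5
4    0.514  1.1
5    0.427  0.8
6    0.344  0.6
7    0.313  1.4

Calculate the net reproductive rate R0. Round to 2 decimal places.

2.70

lx·mx by age: 0, 0.386, 0.4536, 0.313, 0.5654, 0.3416, 0.2064, 0.4382
R0 = Σ lx·mx = 2.7042 → 2.70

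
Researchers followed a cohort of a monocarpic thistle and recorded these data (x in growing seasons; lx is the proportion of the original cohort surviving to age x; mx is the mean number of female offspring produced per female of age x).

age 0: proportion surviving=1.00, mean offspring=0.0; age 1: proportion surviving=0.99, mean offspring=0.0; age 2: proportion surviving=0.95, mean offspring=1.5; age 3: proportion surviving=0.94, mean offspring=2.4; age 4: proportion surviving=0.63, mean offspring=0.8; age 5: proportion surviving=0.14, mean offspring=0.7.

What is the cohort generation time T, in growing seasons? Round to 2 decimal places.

2.83

lx·mx: 0, 0, 1.425, 2.256, 0.504, 0.098 → R0 = 4.283
x·lx·mx: 0, 0, 2.85, 6.768, 2.016, 0.49 → Σ = 12.124
T = 12.124 / 4.283 = 2.830726… → 2.83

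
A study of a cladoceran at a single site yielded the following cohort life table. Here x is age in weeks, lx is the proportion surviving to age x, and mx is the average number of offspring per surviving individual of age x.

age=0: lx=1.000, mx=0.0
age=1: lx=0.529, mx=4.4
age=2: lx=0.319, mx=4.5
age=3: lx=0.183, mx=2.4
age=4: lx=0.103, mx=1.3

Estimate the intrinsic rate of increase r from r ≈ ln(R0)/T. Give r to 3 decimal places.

R0 = Σ lx·mx = 0 + 2.3276 + 1.4355 + 0.4392 + 0.1339 = 4.3362
Σ x·lx·mx = 7.0518; T = 7.0518/4.3362 = 1.62626…
r ≈ ln(R0)/T = ln(4.3362)/1.62626… = 0.90207… → 0.902

0.902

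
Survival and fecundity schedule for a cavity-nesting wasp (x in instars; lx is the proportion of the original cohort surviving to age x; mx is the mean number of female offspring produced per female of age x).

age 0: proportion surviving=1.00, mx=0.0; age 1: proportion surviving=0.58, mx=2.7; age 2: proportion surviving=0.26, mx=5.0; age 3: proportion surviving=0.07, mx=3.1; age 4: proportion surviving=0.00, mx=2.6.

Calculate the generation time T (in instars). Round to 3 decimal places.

1.562

lx·mx: 0, 1.566, 1.3, 0.217, 0 → R0 = 3.083
x·lx·mx: 0, 1.566, 2.6, 0.651, 0 → Σ = 4.817
T = 4.817 / 3.083 = 1.562439… → 1.562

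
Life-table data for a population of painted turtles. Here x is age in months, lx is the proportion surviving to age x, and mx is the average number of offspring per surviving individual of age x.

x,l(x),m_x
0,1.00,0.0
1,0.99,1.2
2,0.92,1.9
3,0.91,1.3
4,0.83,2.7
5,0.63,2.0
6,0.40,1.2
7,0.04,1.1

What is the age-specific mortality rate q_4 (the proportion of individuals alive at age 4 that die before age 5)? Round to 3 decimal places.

q_4 = (l_4 − l_5) / l_4 = (0.83 − 0.63) / 0.83
     = 0.2 / 0.83 = 0.240964… → 0.241

0.241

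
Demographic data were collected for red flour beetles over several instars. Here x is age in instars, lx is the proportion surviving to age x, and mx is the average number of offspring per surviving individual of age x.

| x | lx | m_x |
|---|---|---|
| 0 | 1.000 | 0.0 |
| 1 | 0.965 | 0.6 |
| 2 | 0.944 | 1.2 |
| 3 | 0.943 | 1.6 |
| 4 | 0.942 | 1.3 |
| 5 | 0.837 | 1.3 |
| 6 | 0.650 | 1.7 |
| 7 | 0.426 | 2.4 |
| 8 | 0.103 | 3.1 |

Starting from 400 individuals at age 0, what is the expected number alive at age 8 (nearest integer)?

41

Expected survivors = N0 · l_8 = 400 × 0.103 = 41.2 → 41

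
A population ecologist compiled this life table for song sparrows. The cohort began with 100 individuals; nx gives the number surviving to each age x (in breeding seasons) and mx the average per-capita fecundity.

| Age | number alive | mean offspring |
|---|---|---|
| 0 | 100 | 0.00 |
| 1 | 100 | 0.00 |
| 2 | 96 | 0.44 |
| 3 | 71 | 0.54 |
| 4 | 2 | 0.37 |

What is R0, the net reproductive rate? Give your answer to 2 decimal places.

0.81

lx = nx/n0 = nx/100: 1, 1, 0.96, 0.71, 0.02
lx·mx by age: 0, 0, 0.4224, 0.3834, 0.0074
R0 = Σ lx·mx = 0.8132 → 0.81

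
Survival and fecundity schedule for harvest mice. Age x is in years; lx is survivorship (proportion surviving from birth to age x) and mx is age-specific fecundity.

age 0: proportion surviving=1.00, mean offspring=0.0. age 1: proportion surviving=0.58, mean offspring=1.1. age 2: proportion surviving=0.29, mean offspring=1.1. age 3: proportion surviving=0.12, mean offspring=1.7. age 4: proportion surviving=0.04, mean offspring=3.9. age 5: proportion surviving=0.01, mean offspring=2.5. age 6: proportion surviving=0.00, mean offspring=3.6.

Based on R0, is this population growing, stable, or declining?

growing

R0 = Σ lx·mx = 0 + 0.638 + 0.319 + 0.204 + 0.156 + 0.025 + 0 = 1.342
R0 > 1, so the population is growing.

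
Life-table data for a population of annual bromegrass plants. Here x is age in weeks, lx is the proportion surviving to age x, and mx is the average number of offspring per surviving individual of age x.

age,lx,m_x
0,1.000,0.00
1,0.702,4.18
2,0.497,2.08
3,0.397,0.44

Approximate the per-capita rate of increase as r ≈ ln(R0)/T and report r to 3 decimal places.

1.066

R0 = Σ lx·mx = 0 + 2.93436 + 1.03376 + 0.17468 = 4.1428
Σ x·lx·mx = 5.52592; T = 5.52592/4.1428 = 1.33386…
r ≈ ln(R0)/T = ln(4.1428)/1.33386… = 1.06561… → 1.066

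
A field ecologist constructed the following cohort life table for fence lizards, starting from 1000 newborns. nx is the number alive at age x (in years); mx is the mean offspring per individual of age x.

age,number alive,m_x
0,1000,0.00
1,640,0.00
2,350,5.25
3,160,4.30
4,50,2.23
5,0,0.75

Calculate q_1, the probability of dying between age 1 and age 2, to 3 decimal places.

lx = nx/n0 = nx/1000: 1, 0.64, 0.35, 0.16, 0.05, 0
q_1 = (l_1 − l_2) / l_1 = (0.64 − 0.35) / 0.64
     = 0.29 / 0.64 = 0.453125 → 0.453

0.453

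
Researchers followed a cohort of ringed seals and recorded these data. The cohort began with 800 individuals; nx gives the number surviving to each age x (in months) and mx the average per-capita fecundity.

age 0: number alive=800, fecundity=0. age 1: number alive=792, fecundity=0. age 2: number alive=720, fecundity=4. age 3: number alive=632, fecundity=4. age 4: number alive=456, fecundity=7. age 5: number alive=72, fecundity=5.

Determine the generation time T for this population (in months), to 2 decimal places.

3.12

lx = nx/n0 = nx/800: 1, 0.99, 0.9, 0.79, 0.57, 0.09
lx·mx: 0, 0, 3.6, 3.16, 3.99, 0.45 → R0 = 11.2
x·lx·mx: 0, 0, 7.2, 9.48, 15.96, 2.25 → Σ = 34.89
T = 34.89 / 11.2 = 3.115179… → 3.12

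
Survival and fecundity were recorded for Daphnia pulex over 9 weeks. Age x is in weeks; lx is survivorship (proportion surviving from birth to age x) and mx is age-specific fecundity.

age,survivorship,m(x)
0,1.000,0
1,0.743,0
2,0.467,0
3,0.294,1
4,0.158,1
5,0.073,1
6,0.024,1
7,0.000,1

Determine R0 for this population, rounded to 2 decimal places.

lx·mx by age: 0, 0, 0, 0.294, 0.158, 0.073, 0.024, 0
R0 = Σ lx·mx = 0.549 → 0.55

0.55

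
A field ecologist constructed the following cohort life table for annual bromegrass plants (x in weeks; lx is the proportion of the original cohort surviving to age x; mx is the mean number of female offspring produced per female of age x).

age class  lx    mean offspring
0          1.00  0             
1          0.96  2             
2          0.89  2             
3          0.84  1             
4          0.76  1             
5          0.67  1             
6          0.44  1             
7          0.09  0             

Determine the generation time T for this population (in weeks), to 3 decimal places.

2.657

lx·mx: 0, 1.92, 1.78, 0.84, 0.76, 0.67, 0.44, 0 → R0 = 6.41
x·lx·mx: 0, 1.92, 3.56, 2.52, 3.04, 3.35, 2.64, 0 → Σ = 17.03
T = 17.03 / 6.41 = 2.656786… → 2.657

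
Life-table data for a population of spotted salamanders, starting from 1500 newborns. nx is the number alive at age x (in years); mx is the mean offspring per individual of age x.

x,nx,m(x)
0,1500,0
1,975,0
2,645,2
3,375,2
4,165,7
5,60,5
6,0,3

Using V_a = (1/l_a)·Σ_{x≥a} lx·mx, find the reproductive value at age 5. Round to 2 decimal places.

5.00

lx = nx/n0 = nx/1500: 1, 0.65, 0.43, 0.25, 0.11, 0.04, 0
lx·mx for x ≥ 5: 0.2, 0 → sum = 0.2
V_5 = 0.2 / l_5 = 0.2 / 0.04 = 5 → 5.00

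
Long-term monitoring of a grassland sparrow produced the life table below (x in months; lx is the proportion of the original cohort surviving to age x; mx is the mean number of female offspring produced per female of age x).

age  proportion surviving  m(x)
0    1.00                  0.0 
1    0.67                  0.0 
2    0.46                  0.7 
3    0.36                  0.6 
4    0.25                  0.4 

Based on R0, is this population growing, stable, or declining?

R0 = Σ lx·mx = 0 + 0 + 0.322 + 0.216 + 0.1 = 0.638
R0 < 1, so the population is declining.

declining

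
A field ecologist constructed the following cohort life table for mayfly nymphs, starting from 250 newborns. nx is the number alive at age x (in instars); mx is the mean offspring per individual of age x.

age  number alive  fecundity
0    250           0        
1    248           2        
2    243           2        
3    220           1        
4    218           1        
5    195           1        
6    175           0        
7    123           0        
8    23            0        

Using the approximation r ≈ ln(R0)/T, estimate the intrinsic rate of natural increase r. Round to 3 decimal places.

0.758

lx = nx/n0 = nx/250: 1, 0.992, 0.972, 0.88, 0.872, 0.78, 0.7, 0.492, 0.092
R0 = Σ lx·mx = 0 + 1.984 + 1.944 + 0.88 + 0.872 + 0.78 + 0 + 0 + 0 = 6.46
Σ x·lx·mx = 15.9; T = 15.9/6.46 = 2.4613…
r ≈ ln(R0)/T = ln(6.46)/2.4613… = 0.75799… → 0.758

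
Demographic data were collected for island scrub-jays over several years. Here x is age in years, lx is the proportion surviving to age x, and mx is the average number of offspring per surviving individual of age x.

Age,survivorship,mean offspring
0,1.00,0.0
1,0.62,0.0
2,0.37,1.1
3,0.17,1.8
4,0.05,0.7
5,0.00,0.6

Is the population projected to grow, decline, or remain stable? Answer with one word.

R0 = Σ lx·mx = 0 + 0 + 0.407 + 0.306 + 0.035 + 0 = 0.748
R0 < 1, so the population is declining.

declining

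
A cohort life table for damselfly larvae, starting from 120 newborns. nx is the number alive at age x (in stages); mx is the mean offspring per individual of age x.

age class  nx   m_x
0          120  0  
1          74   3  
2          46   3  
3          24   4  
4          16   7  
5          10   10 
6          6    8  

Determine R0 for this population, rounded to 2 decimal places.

lx = nx/n0 = nx/120: 1, 0.61667…, 0.38333…, 0.2, 0.13333…, 0.08333…, 0.05
lx·mx by age: 0, 1.85…, 1.15…, 0.8, 0.933333…, 0.833333…, 0.4
R0 = Σ lx·mx = 5.966667… → 5.97

5.97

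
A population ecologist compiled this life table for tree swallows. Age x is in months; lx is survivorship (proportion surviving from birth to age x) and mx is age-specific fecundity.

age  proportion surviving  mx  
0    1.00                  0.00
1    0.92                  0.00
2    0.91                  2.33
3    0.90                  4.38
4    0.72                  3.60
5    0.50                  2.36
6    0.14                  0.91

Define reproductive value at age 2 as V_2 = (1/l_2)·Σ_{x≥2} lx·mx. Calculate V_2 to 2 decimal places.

lx·mx for x ≥ 2: 2.1203, 3.942, 2.592, 1.18, 0.1274 → sum = 9.9617
V_2 = 9.9617 / l_2 = 9.9617 / 0.91 = 10.946923… → 10.95

10.95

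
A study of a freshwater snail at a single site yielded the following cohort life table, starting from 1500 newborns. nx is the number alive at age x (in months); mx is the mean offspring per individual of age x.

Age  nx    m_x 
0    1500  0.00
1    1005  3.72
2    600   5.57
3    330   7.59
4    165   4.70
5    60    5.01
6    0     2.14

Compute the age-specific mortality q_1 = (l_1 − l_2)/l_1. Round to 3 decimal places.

lx = nx/n0 = nx/1500: 1, 0.67, 0.4, 0.22, 0.11, 0.04, 0
q_1 = (l_1 − l_2) / l_1 = (0.67 − 0.4) / 0.67
     = 0.27 / 0.67 = 0.402985… → 0.403

0.403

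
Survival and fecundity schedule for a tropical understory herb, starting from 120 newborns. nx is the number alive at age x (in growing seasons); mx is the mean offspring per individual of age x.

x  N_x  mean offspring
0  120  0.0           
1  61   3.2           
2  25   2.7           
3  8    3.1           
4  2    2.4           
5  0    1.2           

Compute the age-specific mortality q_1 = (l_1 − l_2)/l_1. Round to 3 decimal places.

0.590

lx = nx/n0 = nx/120: 1, 0.50833…, 0.20833…, 0.06667…, 0.01667…, 0
q_1 = (l_1 − l_2) / l_1 = (0.508333… − 0.208333…) / 0.508333…
     = 0.3… / 0.508333… = 0.590164… → 0.590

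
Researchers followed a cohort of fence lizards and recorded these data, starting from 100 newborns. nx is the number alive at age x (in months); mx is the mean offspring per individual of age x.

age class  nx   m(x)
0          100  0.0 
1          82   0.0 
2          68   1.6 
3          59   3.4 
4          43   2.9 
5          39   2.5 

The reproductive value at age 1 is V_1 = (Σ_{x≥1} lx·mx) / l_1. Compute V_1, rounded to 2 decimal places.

lx = nx/n0 = nx/100: 1, 0.82, 0.68, 0.59, 0.43, 0.39
lx·mx for x ≥ 1: 0, 1.088, 2.006, 1.247, 0.975 → sum = 5.316
V_1 = 5.316 / l_1 = 5.316 / 0.82 = 6.482927… → 6.48

6.48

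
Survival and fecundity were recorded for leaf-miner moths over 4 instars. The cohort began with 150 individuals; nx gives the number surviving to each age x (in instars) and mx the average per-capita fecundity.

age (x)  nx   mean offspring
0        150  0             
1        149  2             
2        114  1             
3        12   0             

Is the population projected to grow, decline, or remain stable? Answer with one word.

lx = nx/n0 = nx/150: 1, 0.99333…, 0.76, 0.08
R0 = Σ lx·mx = 0 + 1.986667… + 0.76 + 0 = 2.746667…
R0 > 1, so the population is growing.

growing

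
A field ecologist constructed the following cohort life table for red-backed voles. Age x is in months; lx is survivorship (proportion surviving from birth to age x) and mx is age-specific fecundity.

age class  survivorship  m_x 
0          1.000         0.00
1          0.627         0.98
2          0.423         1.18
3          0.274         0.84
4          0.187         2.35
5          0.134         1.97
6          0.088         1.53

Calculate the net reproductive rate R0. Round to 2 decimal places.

2.18

lx·mx by age: 0, 0.61446, 0.49914, 0.23016, 0.43945, 0.26398, 0.13464
R0 = Σ lx·mx = 2.18183 → 2.18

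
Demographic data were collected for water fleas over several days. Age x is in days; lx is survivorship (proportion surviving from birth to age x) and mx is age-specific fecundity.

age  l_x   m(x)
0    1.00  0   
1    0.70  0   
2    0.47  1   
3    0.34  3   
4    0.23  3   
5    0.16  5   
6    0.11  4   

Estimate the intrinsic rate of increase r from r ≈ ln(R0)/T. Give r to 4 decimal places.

R0 = Σ lx·mx = 0 + 0 + 0.47 + 1.02 + 0.69 + 0.8 + 0.44 = 3.42
Σ x·lx·mx = 13.4; T = 13.4/3.42 = 3.91813…
r ≈ ln(R0)/T = ln(3.42)/3.91813… = 0.313834… → 0.3138

0.3138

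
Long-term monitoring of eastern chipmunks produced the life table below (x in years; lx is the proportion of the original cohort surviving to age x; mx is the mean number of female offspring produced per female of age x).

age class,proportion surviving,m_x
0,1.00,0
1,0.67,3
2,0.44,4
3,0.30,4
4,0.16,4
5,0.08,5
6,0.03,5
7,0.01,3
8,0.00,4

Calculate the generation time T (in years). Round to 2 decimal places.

lx·mx: 0, 2.01, 1.76, 1.2, 0.64, 0.4, 0.15, 0.03, 0 → R0 = 6.19
x·lx·mx: 0, 2.01, 3.52, 3.6, 2.56, 2, 0.9, 0.21, 0 → Σ = 14.8
T = 14.8 / 6.19 = 2.390953… → 2.39

2.39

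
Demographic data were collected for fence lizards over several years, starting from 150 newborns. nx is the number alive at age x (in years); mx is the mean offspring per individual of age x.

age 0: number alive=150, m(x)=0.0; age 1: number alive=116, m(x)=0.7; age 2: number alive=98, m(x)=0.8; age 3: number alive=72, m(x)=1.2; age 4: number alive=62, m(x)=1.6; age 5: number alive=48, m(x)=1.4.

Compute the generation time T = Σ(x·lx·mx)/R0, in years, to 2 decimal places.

2.98

lx = nx/n0 = nx/150: 1, 0.77333…, 0.65333…, 0.48, 0.41333…, 0.32
lx·mx: 0, 0.541333…, 0.522667…, 0.576, 0.661333…, 0.448 → R0 = 2.749333…
x·lx·mx: 0, 0.541333…, 1.045333…, 1.728, 2.645333…, 2.24 → Σ = 8.2…
T = 8.2… / 2.749333… = 2.982541… → 2.98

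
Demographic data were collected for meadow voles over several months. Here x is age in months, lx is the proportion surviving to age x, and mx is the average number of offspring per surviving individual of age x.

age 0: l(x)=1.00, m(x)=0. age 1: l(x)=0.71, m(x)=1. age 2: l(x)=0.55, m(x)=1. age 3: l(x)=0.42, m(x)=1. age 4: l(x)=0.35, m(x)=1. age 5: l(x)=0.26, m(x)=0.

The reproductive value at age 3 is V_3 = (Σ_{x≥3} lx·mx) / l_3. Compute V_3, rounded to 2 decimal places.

lx·mx for x ≥ 3: 0.42, 0.35, 0 → sum = 0.77
V_3 = 0.77 / l_3 = 0.77 / 0.42 = 1.833333… → 1.83

1.83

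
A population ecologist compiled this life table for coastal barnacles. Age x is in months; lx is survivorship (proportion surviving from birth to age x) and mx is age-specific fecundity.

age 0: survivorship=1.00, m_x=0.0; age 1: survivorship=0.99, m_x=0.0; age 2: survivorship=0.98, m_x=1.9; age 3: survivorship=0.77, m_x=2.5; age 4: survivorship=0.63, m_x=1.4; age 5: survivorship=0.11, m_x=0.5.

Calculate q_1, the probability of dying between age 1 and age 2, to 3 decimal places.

q_1 = (l_1 − l_2) / l_1 = (0.99 − 0.98) / 0.99
     = 0.01 / 0.99 = 0.010101… → 0.010

0.010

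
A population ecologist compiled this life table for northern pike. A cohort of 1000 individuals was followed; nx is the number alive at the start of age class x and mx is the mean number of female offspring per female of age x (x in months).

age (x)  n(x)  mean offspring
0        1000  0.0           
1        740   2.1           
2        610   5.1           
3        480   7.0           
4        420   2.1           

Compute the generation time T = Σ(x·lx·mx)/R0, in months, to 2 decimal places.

lx = nx/n0 = nx/1000: 1, 0.74, 0.61, 0.48, 0.42
lx·mx: 0, 1.554, 3.111, 3.36, 0.882 → R0 = 8.907
x·lx·mx: 0, 1.554, 6.222, 10.08, 3.528 → Σ = 21.384
T = 21.384 / 8.907 = 2.400808… → 2.40

2.40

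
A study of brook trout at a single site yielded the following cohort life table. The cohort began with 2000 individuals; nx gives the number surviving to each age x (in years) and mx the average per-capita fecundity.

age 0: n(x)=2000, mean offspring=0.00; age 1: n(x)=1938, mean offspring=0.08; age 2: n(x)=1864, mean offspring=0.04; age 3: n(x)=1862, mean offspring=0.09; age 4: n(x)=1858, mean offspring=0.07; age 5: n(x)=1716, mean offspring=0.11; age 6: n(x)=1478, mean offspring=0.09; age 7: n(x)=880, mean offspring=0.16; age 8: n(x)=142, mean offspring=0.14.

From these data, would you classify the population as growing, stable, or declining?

lx = nx/n0 = nx/2000: 1, 0.969, 0.932, 0.931, 0.929, 0.858, 0.739, 0.44, 0.071
R0 = Σ lx·mx = 0 + 0.07752 + 0.03728 + 0.08379 + 0.06503 + 0.09438 + 0.06651 + 0.0704 + 0.00994 = 0.50485
R0 < 1, so the population is declining.

declining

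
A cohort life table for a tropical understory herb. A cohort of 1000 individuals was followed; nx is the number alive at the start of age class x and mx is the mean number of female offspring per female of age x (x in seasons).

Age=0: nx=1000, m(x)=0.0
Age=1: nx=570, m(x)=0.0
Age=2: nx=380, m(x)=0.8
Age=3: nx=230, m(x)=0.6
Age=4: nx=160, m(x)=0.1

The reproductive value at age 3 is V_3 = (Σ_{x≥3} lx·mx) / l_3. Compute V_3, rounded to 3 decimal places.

lx = nx/n0 = nx/1000: 1, 0.57, 0.38, 0.23, 0.16
lx·mx for x ≥ 3: 0.138, 0.016 → sum = 0.154
V_3 = 0.154 / l_3 = 0.154 / 0.23 = 0.669565… → 0.670

0.670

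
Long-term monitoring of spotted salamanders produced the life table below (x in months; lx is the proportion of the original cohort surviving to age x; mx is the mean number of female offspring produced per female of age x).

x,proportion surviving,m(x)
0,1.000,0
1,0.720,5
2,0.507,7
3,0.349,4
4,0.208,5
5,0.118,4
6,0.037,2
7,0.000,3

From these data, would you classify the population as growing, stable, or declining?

growing

R0 = Σ lx·mx = 0 + 3.6 + 3.549 + 1.396 + 1.04 + 0.472 + 0.074 + 0 = 10.131
R0 > 1, so the population is growing.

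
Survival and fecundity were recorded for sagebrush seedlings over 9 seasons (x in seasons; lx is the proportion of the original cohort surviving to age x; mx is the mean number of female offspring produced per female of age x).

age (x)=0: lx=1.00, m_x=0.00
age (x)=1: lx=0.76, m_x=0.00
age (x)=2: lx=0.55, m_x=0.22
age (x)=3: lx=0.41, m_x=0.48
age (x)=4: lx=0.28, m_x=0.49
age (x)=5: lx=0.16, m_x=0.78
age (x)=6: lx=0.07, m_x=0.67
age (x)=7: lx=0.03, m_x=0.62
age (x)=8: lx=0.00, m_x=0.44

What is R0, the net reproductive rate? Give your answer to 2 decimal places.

0.65

lx·mx by age: 0, 0, 0.121, 0.1968, 0.1372, 0.1248, 0.0469, 0.0186, 0
R0 = Σ lx·mx = 0.6453 → 0.65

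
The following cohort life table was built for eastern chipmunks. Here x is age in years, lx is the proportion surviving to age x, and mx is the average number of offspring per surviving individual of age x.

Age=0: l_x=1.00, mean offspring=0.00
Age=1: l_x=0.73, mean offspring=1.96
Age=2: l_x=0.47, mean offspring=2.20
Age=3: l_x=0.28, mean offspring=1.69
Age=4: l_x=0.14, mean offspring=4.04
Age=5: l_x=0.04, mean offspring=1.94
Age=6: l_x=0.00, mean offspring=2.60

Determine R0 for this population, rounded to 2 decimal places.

lx·mx by age: 0, 1.4308, 1.034, 0.4732, 0.5656, 0.0776, 0
R0 = Σ lx·mx = 3.5812 → 3.58

3.58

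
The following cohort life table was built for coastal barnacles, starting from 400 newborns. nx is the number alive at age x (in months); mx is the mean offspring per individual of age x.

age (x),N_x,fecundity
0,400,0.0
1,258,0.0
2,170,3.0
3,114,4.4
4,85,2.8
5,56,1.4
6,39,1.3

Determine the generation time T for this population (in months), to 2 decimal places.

lx = nx/n0 = nx/400: 1, 0.645, 0.425, 0.285, 0.2125, 0.14, 0.0975
lx·mx: 0, 0, 1.275, 1.254, 0.595, 0.196, 0.12675 → R0 = 3.44675
x·lx·mx: 0, 0, 2.55, 3.762, 2.38, 0.98, 0.7605 → Σ = 10.4325
T = 10.4325 / 3.44675 = 3.026764… → 3.03

3.03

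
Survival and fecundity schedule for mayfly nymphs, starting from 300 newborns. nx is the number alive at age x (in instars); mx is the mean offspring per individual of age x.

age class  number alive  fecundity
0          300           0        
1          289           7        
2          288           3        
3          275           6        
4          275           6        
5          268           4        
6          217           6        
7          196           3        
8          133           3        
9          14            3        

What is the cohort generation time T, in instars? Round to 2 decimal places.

lx = nx/n0 = nx/300: 1, 0.96333…, 0.96, 0.91667…, 0.91667…, 0.89333…, 0.72333…, 0.65333…, 0.44333…, 0.04667…
lx·mx: 0, 6.743333…, 2.88, 5.5…, 5.5…, 3.573333…, 4.34…, 1.96…, 1.33…, 0.14… → R0 = 31.966667…
x·lx·mx: 0, 6.743333…, 5.76, 16.5…, 22…, 17.866667…, 26.04…, 13.72…, 10.64…, 1.26… → Σ = 120.53…
T = 120.53… / 31.966667… = 3.77049… → 3.77

3.77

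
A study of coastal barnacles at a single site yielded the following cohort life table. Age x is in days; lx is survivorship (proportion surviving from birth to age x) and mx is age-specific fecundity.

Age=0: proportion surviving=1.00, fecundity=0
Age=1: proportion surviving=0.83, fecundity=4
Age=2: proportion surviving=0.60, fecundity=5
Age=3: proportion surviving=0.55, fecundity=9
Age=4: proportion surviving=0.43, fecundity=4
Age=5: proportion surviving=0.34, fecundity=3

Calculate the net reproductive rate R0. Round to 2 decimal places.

lx·mx by age: 0, 3.32, 3, 4.95, 1.72, 1.02
R0 = Σ lx·mx = 14.01 → 14.01

14.01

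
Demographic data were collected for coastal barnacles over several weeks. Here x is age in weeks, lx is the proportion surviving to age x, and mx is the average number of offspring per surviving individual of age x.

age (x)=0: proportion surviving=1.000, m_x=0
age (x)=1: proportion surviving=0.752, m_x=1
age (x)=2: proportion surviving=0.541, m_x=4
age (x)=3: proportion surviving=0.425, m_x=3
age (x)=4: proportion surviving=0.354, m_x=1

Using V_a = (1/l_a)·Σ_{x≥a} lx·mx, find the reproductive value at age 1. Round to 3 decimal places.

6.044

lx·mx for x ≥ 1: 0.752, 2.164, 1.275, 0.354 → sum = 4.545
V_1 = 4.545 / l_1 = 4.545 / 0.752 = 6.043883… → 6.044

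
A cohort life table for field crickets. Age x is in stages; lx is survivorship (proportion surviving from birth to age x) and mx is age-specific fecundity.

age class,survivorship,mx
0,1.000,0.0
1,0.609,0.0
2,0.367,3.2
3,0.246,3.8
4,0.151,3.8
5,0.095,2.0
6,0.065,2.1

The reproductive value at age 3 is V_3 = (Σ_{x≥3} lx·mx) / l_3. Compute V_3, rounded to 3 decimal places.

7.460

lx·mx for x ≥ 3: 0.9348, 0.5738, 0.19, 0.1365 → sum = 1.8351
V_3 = 1.8351 / l_3 = 1.8351 / 0.246 = 7.459756… → 7.460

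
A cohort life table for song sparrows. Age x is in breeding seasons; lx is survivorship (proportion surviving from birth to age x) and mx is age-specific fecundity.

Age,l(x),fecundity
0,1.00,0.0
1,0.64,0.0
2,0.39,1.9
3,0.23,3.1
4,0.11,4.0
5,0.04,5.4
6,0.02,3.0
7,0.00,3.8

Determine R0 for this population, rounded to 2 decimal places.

lx·mx by age: 0, 0, 0.741, 0.713, 0.44, 0.216, 0.06, 0
R0 = Σ lx·mx = 2.17 → 2.17

2.17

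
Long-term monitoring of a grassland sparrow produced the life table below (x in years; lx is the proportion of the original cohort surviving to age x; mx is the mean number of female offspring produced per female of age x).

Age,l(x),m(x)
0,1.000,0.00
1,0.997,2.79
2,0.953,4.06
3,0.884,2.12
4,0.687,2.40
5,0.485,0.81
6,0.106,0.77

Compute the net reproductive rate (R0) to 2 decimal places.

lx·mx by age: 0, 2.78163, 3.86918, 1.87408, 1.6488, 0.39285, 0.08162
R0 = Σ lx·mx = 10.64816 → 10.65

10.65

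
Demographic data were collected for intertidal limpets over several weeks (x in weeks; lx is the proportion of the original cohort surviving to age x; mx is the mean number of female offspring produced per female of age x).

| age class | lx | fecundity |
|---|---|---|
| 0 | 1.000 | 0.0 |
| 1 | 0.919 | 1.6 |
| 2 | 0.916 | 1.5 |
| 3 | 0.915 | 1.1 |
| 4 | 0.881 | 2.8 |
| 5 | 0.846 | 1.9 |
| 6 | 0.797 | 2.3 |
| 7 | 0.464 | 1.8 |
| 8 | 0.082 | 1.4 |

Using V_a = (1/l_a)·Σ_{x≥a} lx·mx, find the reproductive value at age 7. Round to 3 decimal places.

2.047

lx·mx for x ≥ 7: 0.8352, 0.1148 → sum = 0.95
V_7 = 0.95 / l_7 = 0.95 / 0.464 = 2.047414… → 2.047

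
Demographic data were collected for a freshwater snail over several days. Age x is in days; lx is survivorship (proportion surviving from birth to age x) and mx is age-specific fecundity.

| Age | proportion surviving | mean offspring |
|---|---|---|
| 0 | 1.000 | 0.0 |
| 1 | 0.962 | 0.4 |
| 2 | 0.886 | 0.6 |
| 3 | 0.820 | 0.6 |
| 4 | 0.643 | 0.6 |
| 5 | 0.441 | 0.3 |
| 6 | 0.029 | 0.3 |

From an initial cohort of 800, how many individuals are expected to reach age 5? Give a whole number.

Expected survivors = N0 · l_5 = 800 × 0.441 = 352.8 → 353

353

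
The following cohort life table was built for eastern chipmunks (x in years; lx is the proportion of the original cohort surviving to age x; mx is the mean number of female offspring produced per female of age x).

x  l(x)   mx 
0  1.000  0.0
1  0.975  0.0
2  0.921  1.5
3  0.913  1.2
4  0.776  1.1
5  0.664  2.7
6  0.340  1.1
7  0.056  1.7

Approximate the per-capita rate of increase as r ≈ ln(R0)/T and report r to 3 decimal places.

R0 = Σ lx·mx = 0 + 0 + 1.3815 + 1.0956 + 0.8536 + 1.7928 + 0.374 + 0.0952 = 5.5927
Σ x·lx·mx = 21.3386; T = 21.3386/5.5927 = 3.81544…
r ≈ ln(R0)/T = ln(5.5927)/3.81544… = 0.45118… → 0.451

0.451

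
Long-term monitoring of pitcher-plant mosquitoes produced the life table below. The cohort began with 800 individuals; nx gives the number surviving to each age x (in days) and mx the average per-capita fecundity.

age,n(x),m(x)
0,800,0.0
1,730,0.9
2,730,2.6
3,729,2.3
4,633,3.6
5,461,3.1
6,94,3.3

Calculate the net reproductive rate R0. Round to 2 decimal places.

lx = nx/n0 = nx/800: 1, 0.9125, 0.9125, 0.91125, 0.79125, 0.57625, 0.1175
lx·mx by age: 0, 0.82125, 2.3725, 2.095875, 2.8485, 1.786375, 0.38775
R0 = Σ lx·mx = 10.31225 → 10.31

10.31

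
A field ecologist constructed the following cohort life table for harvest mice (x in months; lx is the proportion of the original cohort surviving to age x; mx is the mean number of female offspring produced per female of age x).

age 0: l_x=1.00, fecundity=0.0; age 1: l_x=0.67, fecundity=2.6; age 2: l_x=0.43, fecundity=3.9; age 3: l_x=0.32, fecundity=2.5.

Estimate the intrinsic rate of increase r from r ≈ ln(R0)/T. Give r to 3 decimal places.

R0 = Σ lx·mx = 0 + 1.742 + 1.677 + 0.8 = 4.219
Σ x·lx·mx = 7.496; T = 7.496/4.219 = 1.77672…
r ≈ ln(R0)/T = ln(4.219)/1.77672… = 0.81025… → 0.810

0.810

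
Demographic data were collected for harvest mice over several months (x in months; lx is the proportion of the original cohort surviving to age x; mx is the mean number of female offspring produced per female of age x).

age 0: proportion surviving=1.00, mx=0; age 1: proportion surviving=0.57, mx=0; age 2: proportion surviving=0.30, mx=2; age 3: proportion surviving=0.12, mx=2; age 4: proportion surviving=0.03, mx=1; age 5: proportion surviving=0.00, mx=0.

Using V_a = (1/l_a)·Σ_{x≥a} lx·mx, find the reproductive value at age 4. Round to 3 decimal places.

lx·mx for x ≥ 4: 0.03, 0 → sum = 0.03
V_4 = 0.03 / l_4 = 0.03 / 0.03 = 1 → 1.000

1.000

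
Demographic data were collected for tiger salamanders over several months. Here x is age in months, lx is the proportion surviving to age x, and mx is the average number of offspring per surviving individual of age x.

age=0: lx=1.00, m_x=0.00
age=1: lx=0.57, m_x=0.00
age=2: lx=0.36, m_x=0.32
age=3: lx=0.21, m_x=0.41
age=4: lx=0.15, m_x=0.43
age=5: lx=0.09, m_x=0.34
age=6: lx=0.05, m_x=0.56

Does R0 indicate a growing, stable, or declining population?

R0 = Σ lx·mx = 0 + 0 + 0.1152 + 0.0861 + 0.0645 + 0.0306 + 0.028 = 0.3244
R0 < 1, so the population is declining.

declining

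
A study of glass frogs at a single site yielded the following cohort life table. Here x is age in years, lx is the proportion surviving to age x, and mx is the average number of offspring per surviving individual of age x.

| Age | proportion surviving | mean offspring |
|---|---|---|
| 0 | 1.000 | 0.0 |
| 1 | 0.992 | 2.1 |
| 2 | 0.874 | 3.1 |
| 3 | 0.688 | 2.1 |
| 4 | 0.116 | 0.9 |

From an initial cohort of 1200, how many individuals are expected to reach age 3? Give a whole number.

826

Expected survivors = N0 · l_3 = 1200 × 0.688 = 825.6 → 826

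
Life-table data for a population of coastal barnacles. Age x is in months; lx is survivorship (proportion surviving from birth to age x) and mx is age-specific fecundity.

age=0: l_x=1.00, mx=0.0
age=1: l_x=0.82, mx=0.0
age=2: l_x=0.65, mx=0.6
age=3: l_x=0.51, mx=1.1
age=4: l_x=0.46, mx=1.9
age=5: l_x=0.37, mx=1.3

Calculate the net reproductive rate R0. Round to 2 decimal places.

2.31

lx·mx by age: 0, 0, 0.39, 0.561, 0.874, 0.481
R0 = Σ lx·mx = 2.306 → 2.31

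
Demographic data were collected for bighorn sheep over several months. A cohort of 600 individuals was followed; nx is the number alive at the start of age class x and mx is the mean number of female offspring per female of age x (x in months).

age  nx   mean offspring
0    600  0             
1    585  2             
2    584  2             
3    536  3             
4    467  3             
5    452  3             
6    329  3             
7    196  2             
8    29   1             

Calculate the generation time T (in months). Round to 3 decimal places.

lx = nx/n0 = nx/600: 1, 0.975, 0.97333…, 0.89333…, 0.77833…, 0.75333…, 0.54833…, 0.32667…, 0.04833…
lx·mx: 0, 1.95, 1.946667…, 2.68…, 2.335…, 2.26…, 1.645…, 0.653333…, 0.048333… → R0 = 13.518333…
x·lx·mx: 0, 1.95, 3.893333…, 8.04…, 9.34…, 11.3…, 9.87…, 4.573333…, 0.386667… → Σ = 49.353333…
T = 49.353333… / 13.518333… = 3.650845… → 3.651

3.651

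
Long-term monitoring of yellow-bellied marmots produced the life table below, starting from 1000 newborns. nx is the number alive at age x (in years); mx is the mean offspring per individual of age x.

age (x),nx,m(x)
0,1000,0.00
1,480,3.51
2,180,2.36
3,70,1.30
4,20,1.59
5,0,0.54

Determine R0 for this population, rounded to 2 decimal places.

2.23

lx = nx/n0 = nx/1000: 1, 0.48, 0.18, 0.07, 0.02, 0
lx·mx by age: 0, 1.6848, 0.4248, 0.091, 0.0318, 0
R0 = Σ lx·mx = 2.2324 → 2.23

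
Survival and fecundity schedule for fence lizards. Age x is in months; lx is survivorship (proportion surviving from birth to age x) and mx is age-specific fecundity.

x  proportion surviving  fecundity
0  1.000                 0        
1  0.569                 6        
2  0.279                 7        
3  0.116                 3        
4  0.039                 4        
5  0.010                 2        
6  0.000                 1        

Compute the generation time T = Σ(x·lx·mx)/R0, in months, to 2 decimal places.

1.54

lx·mx: 0, 3.414, 1.953, 0.348, 0.156, 0.02, 0 → R0 = 5.891
x·lx·mx: 0, 3.414, 3.906, 1.044, 0.624, 0.1, 0 → Σ = 9.088
T = 9.088 / 5.891 = 1.542692… → 1.54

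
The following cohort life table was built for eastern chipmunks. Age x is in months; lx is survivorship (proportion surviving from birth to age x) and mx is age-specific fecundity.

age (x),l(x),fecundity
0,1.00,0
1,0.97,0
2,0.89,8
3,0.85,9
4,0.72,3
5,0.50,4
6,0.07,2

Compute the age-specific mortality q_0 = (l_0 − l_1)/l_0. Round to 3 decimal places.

q_0 = (l_0 − l_1) / l_0 = (1 − 0.97) / 1
     = 0.03 / 1 = 0.03 → 0.030

0.030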